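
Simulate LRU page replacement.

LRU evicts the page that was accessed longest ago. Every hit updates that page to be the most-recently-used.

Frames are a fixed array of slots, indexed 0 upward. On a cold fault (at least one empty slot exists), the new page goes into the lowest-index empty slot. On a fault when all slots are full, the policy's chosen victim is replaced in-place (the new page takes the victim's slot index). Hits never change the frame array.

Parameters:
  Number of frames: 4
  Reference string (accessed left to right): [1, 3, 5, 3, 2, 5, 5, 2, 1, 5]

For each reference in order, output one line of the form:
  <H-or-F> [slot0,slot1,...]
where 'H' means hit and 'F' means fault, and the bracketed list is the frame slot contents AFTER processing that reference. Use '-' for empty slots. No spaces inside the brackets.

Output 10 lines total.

F [1,-,-,-]
F [1,3,-,-]
F [1,3,5,-]
H [1,3,5,-]
F [1,3,5,2]
H [1,3,5,2]
H [1,3,5,2]
H [1,3,5,2]
H [1,3,5,2]
H [1,3,5,2]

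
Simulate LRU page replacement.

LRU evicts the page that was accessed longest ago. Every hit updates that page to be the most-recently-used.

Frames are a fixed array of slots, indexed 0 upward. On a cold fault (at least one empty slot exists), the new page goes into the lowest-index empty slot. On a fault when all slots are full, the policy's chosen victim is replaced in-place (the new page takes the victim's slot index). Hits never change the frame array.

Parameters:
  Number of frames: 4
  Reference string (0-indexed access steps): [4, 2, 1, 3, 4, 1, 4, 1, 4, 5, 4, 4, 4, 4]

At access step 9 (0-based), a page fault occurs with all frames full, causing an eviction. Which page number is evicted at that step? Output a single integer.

Answer: 2

Derivation:
Step 0: ref 4 -> FAULT, frames=[4,-,-,-]
Step 1: ref 2 -> FAULT, frames=[4,2,-,-]
Step 2: ref 1 -> FAULT, frames=[4,2,1,-]
Step 3: ref 3 -> FAULT, frames=[4,2,1,3]
Step 4: ref 4 -> HIT, frames=[4,2,1,3]
Step 5: ref 1 -> HIT, frames=[4,2,1,3]
Step 6: ref 4 -> HIT, frames=[4,2,1,3]
Step 7: ref 1 -> HIT, frames=[4,2,1,3]
Step 8: ref 4 -> HIT, frames=[4,2,1,3]
Step 9: ref 5 -> FAULT, evict 2, frames=[4,5,1,3]
At step 9: evicted page 2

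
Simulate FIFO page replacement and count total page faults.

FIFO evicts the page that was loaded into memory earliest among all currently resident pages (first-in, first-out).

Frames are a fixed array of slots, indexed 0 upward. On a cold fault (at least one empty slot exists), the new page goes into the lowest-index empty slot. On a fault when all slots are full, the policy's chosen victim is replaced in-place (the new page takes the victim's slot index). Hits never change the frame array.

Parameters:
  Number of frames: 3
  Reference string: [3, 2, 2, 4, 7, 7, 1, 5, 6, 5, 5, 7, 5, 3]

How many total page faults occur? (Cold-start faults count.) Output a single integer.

Answer: 9

Derivation:
Step 0: ref 3 → FAULT, frames=[3,-,-]
Step 1: ref 2 → FAULT, frames=[3,2,-]
Step 2: ref 2 → HIT, frames=[3,2,-]
Step 3: ref 4 → FAULT, frames=[3,2,4]
Step 4: ref 7 → FAULT (evict 3), frames=[7,2,4]
Step 5: ref 7 → HIT, frames=[7,2,4]
Step 6: ref 1 → FAULT (evict 2), frames=[7,1,4]
Step 7: ref 5 → FAULT (evict 4), frames=[7,1,5]
Step 8: ref 6 → FAULT (evict 7), frames=[6,1,5]
Step 9: ref 5 → HIT, frames=[6,1,5]
Step 10: ref 5 → HIT, frames=[6,1,5]
Step 11: ref 7 → FAULT (evict 1), frames=[6,7,5]
Step 12: ref 5 → HIT, frames=[6,7,5]
Step 13: ref 3 → FAULT (evict 5), frames=[6,7,3]
Total faults: 9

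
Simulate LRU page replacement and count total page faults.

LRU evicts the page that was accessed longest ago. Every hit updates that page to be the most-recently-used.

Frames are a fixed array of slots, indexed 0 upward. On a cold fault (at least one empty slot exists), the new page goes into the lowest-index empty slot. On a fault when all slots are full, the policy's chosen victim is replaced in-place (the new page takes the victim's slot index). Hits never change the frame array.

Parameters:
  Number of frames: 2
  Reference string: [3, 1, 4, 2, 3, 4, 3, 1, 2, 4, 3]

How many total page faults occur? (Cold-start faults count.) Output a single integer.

Step 0: ref 3 → FAULT, frames=[3,-]
Step 1: ref 1 → FAULT, frames=[3,1]
Step 2: ref 4 → FAULT (evict 3), frames=[4,1]
Step 3: ref 2 → FAULT (evict 1), frames=[4,2]
Step 4: ref 3 → FAULT (evict 4), frames=[3,2]
Step 5: ref 4 → FAULT (evict 2), frames=[3,4]
Step 6: ref 3 → HIT, frames=[3,4]
Step 7: ref 1 → FAULT (evict 4), frames=[3,1]
Step 8: ref 2 → FAULT (evict 3), frames=[2,1]
Step 9: ref 4 → FAULT (evict 1), frames=[2,4]
Step 10: ref 3 → FAULT (evict 2), frames=[3,4]
Total faults: 10

Answer: 10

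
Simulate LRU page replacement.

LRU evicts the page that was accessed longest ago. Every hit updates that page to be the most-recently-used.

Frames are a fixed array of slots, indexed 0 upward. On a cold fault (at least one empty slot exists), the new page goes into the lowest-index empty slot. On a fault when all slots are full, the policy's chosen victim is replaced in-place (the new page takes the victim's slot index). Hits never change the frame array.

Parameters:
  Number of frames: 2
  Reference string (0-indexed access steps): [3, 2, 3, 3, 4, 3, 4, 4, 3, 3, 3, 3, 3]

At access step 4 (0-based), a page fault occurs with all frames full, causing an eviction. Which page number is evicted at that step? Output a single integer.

Answer: 2

Derivation:
Step 0: ref 3 -> FAULT, frames=[3,-]
Step 1: ref 2 -> FAULT, frames=[3,2]
Step 2: ref 3 -> HIT, frames=[3,2]
Step 3: ref 3 -> HIT, frames=[3,2]
Step 4: ref 4 -> FAULT, evict 2, frames=[3,4]
At step 4: evicted page 2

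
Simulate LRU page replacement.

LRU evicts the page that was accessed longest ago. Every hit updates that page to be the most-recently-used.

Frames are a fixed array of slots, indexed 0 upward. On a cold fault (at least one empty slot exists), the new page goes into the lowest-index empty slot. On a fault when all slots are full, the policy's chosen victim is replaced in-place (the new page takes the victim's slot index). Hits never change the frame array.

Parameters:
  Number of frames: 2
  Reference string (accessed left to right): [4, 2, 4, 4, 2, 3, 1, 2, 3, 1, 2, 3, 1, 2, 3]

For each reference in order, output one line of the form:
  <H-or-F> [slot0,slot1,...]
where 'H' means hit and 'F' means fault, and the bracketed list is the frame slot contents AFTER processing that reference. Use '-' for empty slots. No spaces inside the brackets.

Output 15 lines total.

F [4,-]
F [4,2]
H [4,2]
H [4,2]
H [4,2]
F [3,2]
F [3,1]
F [2,1]
F [2,3]
F [1,3]
F [1,2]
F [3,2]
F [3,1]
F [2,1]
F [2,3]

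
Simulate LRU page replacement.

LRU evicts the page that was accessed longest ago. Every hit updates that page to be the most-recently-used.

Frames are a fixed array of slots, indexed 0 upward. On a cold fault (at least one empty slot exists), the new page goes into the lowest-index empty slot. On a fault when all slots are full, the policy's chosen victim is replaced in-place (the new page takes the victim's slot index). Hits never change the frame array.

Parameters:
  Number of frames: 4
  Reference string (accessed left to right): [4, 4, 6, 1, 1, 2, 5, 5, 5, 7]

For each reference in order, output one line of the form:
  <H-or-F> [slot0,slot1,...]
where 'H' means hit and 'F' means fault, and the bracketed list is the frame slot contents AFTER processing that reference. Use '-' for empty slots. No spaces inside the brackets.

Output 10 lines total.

F [4,-,-,-]
H [4,-,-,-]
F [4,6,-,-]
F [4,6,1,-]
H [4,6,1,-]
F [4,6,1,2]
F [5,6,1,2]
H [5,6,1,2]
H [5,6,1,2]
F [5,7,1,2]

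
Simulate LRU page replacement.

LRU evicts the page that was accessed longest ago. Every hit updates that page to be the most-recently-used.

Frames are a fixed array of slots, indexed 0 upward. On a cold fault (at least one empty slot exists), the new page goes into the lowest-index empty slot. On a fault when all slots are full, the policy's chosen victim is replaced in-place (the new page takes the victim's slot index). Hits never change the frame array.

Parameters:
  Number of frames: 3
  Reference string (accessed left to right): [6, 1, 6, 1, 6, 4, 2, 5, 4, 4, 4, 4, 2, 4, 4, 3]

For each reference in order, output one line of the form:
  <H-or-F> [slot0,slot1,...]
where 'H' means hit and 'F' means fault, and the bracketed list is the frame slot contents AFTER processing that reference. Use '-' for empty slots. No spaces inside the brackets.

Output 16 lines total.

F [6,-,-]
F [6,1,-]
H [6,1,-]
H [6,1,-]
H [6,1,-]
F [6,1,4]
F [6,2,4]
F [5,2,4]
H [5,2,4]
H [5,2,4]
H [5,2,4]
H [5,2,4]
H [5,2,4]
H [5,2,4]
H [5,2,4]
F [3,2,4]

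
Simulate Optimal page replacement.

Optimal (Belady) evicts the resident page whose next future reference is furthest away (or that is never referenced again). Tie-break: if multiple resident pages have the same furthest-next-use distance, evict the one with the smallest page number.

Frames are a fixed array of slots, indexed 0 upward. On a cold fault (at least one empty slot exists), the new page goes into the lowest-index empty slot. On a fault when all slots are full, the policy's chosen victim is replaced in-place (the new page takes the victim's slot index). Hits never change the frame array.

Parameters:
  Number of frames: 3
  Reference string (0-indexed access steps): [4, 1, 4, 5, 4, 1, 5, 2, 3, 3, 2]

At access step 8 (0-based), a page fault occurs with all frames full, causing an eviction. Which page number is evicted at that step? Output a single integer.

Answer: 4

Derivation:
Step 0: ref 4 -> FAULT, frames=[4,-,-]
Step 1: ref 1 -> FAULT, frames=[4,1,-]
Step 2: ref 4 -> HIT, frames=[4,1,-]
Step 3: ref 5 -> FAULT, frames=[4,1,5]
Step 4: ref 4 -> HIT, frames=[4,1,5]
Step 5: ref 1 -> HIT, frames=[4,1,5]
Step 6: ref 5 -> HIT, frames=[4,1,5]
Step 7: ref 2 -> FAULT, evict 1, frames=[4,2,5]
Step 8: ref 3 -> FAULT, evict 4, frames=[3,2,5]
At step 8: evicted page 4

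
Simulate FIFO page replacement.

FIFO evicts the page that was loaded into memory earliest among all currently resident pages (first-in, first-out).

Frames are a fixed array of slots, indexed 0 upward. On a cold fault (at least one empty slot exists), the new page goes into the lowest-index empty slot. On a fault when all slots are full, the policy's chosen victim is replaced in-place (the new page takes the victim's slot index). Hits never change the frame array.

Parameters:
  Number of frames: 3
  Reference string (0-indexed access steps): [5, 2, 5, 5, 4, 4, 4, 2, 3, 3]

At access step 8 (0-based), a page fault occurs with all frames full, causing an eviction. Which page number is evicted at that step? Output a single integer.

Answer: 5

Derivation:
Step 0: ref 5 -> FAULT, frames=[5,-,-]
Step 1: ref 2 -> FAULT, frames=[5,2,-]
Step 2: ref 5 -> HIT, frames=[5,2,-]
Step 3: ref 5 -> HIT, frames=[5,2,-]
Step 4: ref 4 -> FAULT, frames=[5,2,4]
Step 5: ref 4 -> HIT, frames=[5,2,4]
Step 6: ref 4 -> HIT, frames=[5,2,4]
Step 7: ref 2 -> HIT, frames=[5,2,4]
Step 8: ref 3 -> FAULT, evict 5, frames=[3,2,4]
At step 8: evicted page 5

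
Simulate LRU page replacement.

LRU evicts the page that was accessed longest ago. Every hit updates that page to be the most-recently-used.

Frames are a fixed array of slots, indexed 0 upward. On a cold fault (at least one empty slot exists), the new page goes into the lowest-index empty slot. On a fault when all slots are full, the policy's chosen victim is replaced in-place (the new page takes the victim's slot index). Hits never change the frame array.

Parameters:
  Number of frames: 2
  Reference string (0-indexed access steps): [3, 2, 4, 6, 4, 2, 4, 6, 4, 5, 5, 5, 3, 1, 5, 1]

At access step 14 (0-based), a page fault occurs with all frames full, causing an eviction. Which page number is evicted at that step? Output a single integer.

Answer: 3

Derivation:
Step 0: ref 3 -> FAULT, frames=[3,-]
Step 1: ref 2 -> FAULT, frames=[3,2]
Step 2: ref 4 -> FAULT, evict 3, frames=[4,2]
Step 3: ref 6 -> FAULT, evict 2, frames=[4,6]
Step 4: ref 4 -> HIT, frames=[4,6]
Step 5: ref 2 -> FAULT, evict 6, frames=[4,2]
Step 6: ref 4 -> HIT, frames=[4,2]
Step 7: ref 6 -> FAULT, evict 2, frames=[4,6]
Step 8: ref 4 -> HIT, frames=[4,6]
Step 9: ref 5 -> FAULT, evict 6, frames=[4,5]
Step 10: ref 5 -> HIT, frames=[4,5]
Step 11: ref 5 -> HIT, frames=[4,5]
Step 12: ref 3 -> FAULT, evict 4, frames=[3,5]
Step 13: ref 1 -> FAULT, evict 5, frames=[3,1]
Step 14: ref 5 -> FAULT, evict 3, frames=[5,1]
At step 14: evicted page 3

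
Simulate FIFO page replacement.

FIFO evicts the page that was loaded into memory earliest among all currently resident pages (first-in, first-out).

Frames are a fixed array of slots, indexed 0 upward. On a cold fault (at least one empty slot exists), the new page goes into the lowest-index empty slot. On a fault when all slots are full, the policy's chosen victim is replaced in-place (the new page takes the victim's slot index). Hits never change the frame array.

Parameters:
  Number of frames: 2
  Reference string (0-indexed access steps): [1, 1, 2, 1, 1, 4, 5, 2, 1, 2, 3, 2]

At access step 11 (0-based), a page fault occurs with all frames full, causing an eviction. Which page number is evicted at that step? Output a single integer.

Answer: 1

Derivation:
Step 0: ref 1 -> FAULT, frames=[1,-]
Step 1: ref 1 -> HIT, frames=[1,-]
Step 2: ref 2 -> FAULT, frames=[1,2]
Step 3: ref 1 -> HIT, frames=[1,2]
Step 4: ref 1 -> HIT, frames=[1,2]
Step 5: ref 4 -> FAULT, evict 1, frames=[4,2]
Step 6: ref 5 -> FAULT, evict 2, frames=[4,5]
Step 7: ref 2 -> FAULT, evict 4, frames=[2,5]
Step 8: ref 1 -> FAULT, evict 5, frames=[2,1]
Step 9: ref 2 -> HIT, frames=[2,1]
Step 10: ref 3 -> FAULT, evict 2, frames=[3,1]
Step 11: ref 2 -> FAULT, evict 1, frames=[3,2]
At step 11: evicted page 1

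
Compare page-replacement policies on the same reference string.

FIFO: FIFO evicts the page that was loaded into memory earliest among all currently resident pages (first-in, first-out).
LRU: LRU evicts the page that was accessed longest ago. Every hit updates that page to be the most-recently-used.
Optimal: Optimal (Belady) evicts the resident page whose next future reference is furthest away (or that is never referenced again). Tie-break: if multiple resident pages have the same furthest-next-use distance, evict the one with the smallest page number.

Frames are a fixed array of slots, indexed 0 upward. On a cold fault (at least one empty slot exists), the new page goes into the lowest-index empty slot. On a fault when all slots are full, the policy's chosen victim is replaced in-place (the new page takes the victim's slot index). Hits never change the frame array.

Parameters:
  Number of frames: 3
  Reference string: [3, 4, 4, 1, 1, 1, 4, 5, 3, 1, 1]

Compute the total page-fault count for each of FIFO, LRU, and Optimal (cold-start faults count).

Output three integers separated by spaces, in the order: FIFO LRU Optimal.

Answer: 5 6 4

Derivation:
--- FIFO ---
  step 0: ref 3 -> FAULT, frames=[3,-,-] (faults so far: 1)
  step 1: ref 4 -> FAULT, frames=[3,4,-] (faults so far: 2)
  step 2: ref 4 -> HIT, frames=[3,4,-] (faults so far: 2)
  step 3: ref 1 -> FAULT, frames=[3,4,1] (faults so far: 3)
  step 4: ref 1 -> HIT, frames=[3,4,1] (faults so far: 3)
  step 5: ref 1 -> HIT, frames=[3,4,1] (faults so far: 3)
  step 6: ref 4 -> HIT, frames=[3,4,1] (faults so far: 3)
  step 7: ref 5 -> FAULT, evict 3, frames=[5,4,1] (faults so far: 4)
  step 8: ref 3 -> FAULT, evict 4, frames=[5,3,1] (faults so far: 5)
  step 9: ref 1 -> HIT, frames=[5,3,1] (faults so far: 5)
  step 10: ref 1 -> HIT, frames=[5,3,1] (faults so far: 5)
  FIFO total faults: 5
--- LRU ---
  step 0: ref 3 -> FAULT, frames=[3,-,-] (faults so far: 1)
  step 1: ref 4 -> FAULT, frames=[3,4,-] (faults so far: 2)
  step 2: ref 4 -> HIT, frames=[3,4,-] (faults so far: 2)
  step 3: ref 1 -> FAULT, frames=[3,4,1] (faults so far: 3)
  step 4: ref 1 -> HIT, frames=[3,4,1] (faults so far: 3)
  step 5: ref 1 -> HIT, frames=[3,4,1] (faults so far: 3)
  step 6: ref 4 -> HIT, frames=[3,4,1] (faults so far: 3)
  step 7: ref 5 -> FAULT, evict 3, frames=[5,4,1] (faults so far: 4)
  step 8: ref 3 -> FAULT, evict 1, frames=[5,4,3] (faults so far: 5)
  step 9: ref 1 -> FAULT, evict 4, frames=[5,1,3] (faults so far: 6)
  step 10: ref 1 -> HIT, frames=[5,1,3] (faults so far: 6)
  LRU total faults: 6
--- Optimal ---
  step 0: ref 3 -> FAULT, frames=[3,-,-] (faults so far: 1)
  step 1: ref 4 -> FAULT, frames=[3,4,-] (faults so far: 2)
  step 2: ref 4 -> HIT, frames=[3,4,-] (faults so far: 2)
  step 3: ref 1 -> FAULT, frames=[3,4,1] (faults so far: 3)
  step 4: ref 1 -> HIT, frames=[3,4,1] (faults so far: 3)
  step 5: ref 1 -> HIT, frames=[3,4,1] (faults so far: 3)
  step 6: ref 4 -> HIT, frames=[3,4,1] (faults so far: 3)
  step 7: ref 5 -> FAULT, evict 4, frames=[3,5,1] (faults so far: 4)
  step 8: ref 3 -> HIT, frames=[3,5,1] (faults so far: 4)
  step 9: ref 1 -> HIT, frames=[3,5,1] (faults so far: 4)
  step 10: ref 1 -> HIT, frames=[3,5,1] (faults so far: 4)
  Optimal total faults: 4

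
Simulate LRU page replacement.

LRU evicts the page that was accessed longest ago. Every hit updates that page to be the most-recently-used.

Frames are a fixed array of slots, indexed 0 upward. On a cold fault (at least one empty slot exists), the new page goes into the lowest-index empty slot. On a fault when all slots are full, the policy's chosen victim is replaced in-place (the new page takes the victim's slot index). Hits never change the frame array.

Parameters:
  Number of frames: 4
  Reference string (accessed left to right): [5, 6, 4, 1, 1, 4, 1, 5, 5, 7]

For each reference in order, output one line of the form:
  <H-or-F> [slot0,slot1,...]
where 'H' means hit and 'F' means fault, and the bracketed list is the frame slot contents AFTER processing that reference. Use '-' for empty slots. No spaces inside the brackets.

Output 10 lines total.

F [5,-,-,-]
F [5,6,-,-]
F [5,6,4,-]
F [5,6,4,1]
H [5,6,4,1]
H [5,6,4,1]
H [5,6,4,1]
H [5,6,4,1]
H [5,6,4,1]
F [5,7,4,1]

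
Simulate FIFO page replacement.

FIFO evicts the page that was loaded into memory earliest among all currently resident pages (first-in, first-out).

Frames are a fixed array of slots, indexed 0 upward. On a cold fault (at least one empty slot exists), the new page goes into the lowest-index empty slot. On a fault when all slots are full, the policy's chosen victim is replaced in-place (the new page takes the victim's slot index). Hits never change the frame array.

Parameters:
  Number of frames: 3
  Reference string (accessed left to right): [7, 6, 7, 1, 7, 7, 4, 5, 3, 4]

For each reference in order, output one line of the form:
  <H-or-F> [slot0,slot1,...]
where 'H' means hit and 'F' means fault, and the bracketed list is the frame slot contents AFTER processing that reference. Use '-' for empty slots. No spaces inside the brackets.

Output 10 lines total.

F [7,-,-]
F [7,6,-]
H [7,6,-]
F [7,6,1]
H [7,6,1]
H [7,6,1]
F [4,6,1]
F [4,5,1]
F [4,5,3]
H [4,5,3]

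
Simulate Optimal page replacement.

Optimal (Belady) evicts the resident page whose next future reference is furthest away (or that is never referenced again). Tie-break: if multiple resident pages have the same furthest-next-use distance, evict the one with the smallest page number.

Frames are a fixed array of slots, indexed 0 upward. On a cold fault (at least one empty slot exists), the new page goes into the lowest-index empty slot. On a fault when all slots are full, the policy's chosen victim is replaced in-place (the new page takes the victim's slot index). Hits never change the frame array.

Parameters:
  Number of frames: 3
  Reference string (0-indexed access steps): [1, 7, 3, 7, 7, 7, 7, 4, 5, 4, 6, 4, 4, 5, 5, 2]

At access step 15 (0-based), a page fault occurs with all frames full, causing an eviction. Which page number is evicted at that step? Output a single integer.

Answer: 4

Derivation:
Step 0: ref 1 -> FAULT, frames=[1,-,-]
Step 1: ref 7 -> FAULT, frames=[1,7,-]
Step 2: ref 3 -> FAULT, frames=[1,7,3]
Step 3: ref 7 -> HIT, frames=[1,7,3]
Step 4: ref 7 -> HIT, frames=[1,7,3]
Step 5: ref 7 -> HIT, frames=[1,7,3]
Step 6: ref 7 -> HIT, frames=[1,7,3]
Step 7: ref 4 -> FAULT, evict 1, frames=[4,7,3]
Step 8: ref 5 -> FAULT, evict 3, frames=[4,7,5]
Step 9: ref 4 -> HIT, frames=[4,7,5]
Step 10: ref 6 -> FAULT, evict 7, frames=[4,6,5]
Step 11: ref 4 -> HIT, frames=[4,6,5]
Step 12: ref 4 -> HIT, frames=[4,6,5]
Step 13: ref 5 -> HIT, frames=[4,6,5]
Step 14: ref 5 -> HIT, frames=[4,6,5]
Step 15: ref 2 -> FAULT, evict 4, frames=[2,6,5]
At step 15: evicted page 4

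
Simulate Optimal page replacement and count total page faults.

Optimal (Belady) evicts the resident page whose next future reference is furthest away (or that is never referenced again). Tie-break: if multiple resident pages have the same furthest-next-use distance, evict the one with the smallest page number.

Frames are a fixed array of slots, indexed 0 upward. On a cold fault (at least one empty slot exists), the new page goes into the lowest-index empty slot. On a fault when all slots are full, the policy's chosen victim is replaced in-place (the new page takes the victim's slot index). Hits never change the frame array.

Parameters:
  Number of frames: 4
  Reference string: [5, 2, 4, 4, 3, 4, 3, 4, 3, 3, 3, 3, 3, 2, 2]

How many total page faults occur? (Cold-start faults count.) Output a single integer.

Answer: 4

Derivation:
Step 0: ref 5 → FAULT, frames=[5,-,-,-]
Step 1: ref 2 → FAULT, frames=[5,2,-,-]
Step 2: ref 4 → FAULT, frames=[5,2,4,-]
Step 3: ref 4 → HIT, frames=[5,2,4,-]
Step 4: ref 3 → FAULT, frames=[5,2,4,3]
Step 5: ref 4 → HIT, frames=[5,2,4,3]
Step 6: ref 3 → HIT, frames=[5,2,4,3]
Step 7: ref 4 → HIT, frames=[5,2,4,3]
Step 8: ref 3 → HIT, frames=[5,2,4,3]
Step 9: ref 3 → HIT, frames=[5,2,4,3]
Step 10: ref 3 → HIT, frames=[5,2,4,3]
Step 11: ref 3 → HIT, frames=[5,2,4,3]
Step 12: ref 3 → HIT, frames=[5,2,4,3]
Step 13: ref 2 → HIT, frames=[5,2,4,3]
Step 14: ref 2 → HIT, frames=[5,2,4,3]
Total faults: 4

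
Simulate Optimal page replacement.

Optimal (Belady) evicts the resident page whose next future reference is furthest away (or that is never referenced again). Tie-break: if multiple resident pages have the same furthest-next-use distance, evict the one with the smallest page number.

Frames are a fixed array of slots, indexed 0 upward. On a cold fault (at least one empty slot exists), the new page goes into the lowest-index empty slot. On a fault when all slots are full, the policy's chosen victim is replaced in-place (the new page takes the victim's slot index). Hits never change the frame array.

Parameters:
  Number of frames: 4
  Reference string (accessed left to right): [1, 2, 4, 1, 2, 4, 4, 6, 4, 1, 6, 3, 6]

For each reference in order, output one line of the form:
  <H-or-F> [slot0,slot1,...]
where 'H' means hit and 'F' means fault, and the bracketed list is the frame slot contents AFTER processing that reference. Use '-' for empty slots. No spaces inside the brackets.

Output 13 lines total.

F [1,-,-,-]
F [1,2,-,-]
F [1,2,4,-]
H [1,2,4,-]
H [1,2,4,-]
H [1,2,4,-]
H [1,2,4,-]
F [1,2,4,6]
H [1,2,4,6]
H [1,2,4,6]
H [1,2,4,6]
F [3,2,4,6]
H [3,2,4,6]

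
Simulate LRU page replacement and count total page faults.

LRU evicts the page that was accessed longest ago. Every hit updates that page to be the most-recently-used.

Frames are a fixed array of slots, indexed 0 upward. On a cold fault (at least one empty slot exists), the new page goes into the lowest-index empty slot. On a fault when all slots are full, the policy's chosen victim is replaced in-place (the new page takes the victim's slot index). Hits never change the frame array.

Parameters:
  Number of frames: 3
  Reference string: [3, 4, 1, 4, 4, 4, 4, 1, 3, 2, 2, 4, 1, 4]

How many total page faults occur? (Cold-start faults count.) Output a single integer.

Step 0: ref 3 → FAULT, frames=[3,-,-]
Step 1: ref 4 → FAULT, frames=[3,4,-]
Step 2: ref 1 → FAULT, frames=[3,4,1]
Step 3: ref 4 → HIT, frames=[3,4,1]
Step 4: ref 4 → HIT, frames=[3,4,1]
Step 5: ref 4 → HIT, frames=[3,4,1]
Step 6: ref 4 → HIT, frames=[3,4,1]
Step 7: ref 1 → HIT, frames=[3,4,1]
Step 8: ref 3 → HIT, frames=[3,4,1]
Step 9: ref 2 → FAULT (evict 4), frames=[3,2,1]
Step 10: ref 2 → HIT, frames=[3,2,1]
Step 11: ref 4 → FAULT (evict 1), frames=[3,2,4]
Step 12: ref 1 → FAULT (evict 3), frames=[1,2,4]
Step 13: ref 4 → HIT, frames=[1,2,4]
Total faults: 6

Answer: 6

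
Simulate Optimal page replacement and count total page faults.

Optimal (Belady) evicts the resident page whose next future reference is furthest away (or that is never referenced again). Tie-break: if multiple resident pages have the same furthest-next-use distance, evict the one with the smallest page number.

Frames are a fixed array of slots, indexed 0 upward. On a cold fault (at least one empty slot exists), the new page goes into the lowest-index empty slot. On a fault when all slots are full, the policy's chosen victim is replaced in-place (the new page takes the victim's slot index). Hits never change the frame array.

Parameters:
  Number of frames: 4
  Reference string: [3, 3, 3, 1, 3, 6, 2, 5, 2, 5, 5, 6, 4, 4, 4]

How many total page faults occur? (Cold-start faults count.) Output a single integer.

Step 0: ref 3 → FAULT, frames=[3,-,-,-]
Step 1: ref 3 → HIT, frames=[3,-,-,-]
Step 2: ref 3 → HIT, frames=[3,-,-,-]
Step 3: ref 1 → FAULT, frames=[3,1,-,-]
Step 4: ref 3 → HIT, frames=[3,1,-,-]
Step 5: ref 6 → FAULT, frames=[3,1,6,-]
Step 6: ref 2 → FAULT, frames=[3,1,6,2]
Step 7: ref 5 → FAULT (evict 1), frames=[3,5,6,2]
Step 8: ref 2 → HIT, frames=[3,5,6,2]
Step 9: ref 5 → HIT, frames=[3,5,6,2]
Step 10: ref 5 → HIT, frames=[3,5,6,2]
Step 11: ref 6 → HIT, frames=[3,5,6,2]
Step 12: ref 4 → FAULT (evict 2), frames=[3,5,6,4]
Step 13: ref 4 → HIT, frames=[3,5,6,4]
Step 14: ref 4 → HIT, frames=[3,5,6,4]
Total faults: 6

Answer: 6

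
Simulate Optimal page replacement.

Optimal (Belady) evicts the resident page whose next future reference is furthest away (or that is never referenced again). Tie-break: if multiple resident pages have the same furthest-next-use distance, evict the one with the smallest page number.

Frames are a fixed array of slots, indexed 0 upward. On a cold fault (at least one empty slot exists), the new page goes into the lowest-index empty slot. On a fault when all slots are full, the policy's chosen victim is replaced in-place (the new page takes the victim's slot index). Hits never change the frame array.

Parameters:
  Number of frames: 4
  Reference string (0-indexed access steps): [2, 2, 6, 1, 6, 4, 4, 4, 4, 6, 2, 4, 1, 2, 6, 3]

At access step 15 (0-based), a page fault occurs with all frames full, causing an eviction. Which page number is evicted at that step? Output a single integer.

Step 0: ref 2 -> FAULT, frames=[2,-,-,-]
Step 1: ref 2 -> HIT, frames=[2,-,-,-]
Step 2: ref 6 -> FAULT, frames=[2,6,-,-]
Step 3: ref 1 -> FAULT, frames=[2,6,1,-]
Step 4: ref 6 -> HIT, frames=[2,6,1,-]
Step 5: ref 4 -> FAULT, frames=[2,6,1,4]
Step 6: ref 4 -> HIT, frames=[2,6,1,4]
Step 7: ref 4 -> HIT, frames=[2,6,1,4]
Step 8: ref 4 -> HIT, frames=[2,6,1,4]
Step 9: ref 6 -> HIT, frames=[2,6,1,4]
Step 10: ref 2 -> HIT, frames=[2,6,1,4]
Step 11: ref 4 -> HIT, frames=[2,6,1,4]
Step 12: ref 1 -> HIT, frames=[2,6,1,4]
Step 13: ref 2 -> HIT, frames=[2,6,1,4]
Step 14: ref 6 -> HIT, frames=[2,6,1,4]
Step 15: ref 3 -> FAULT, evict 1, frames=[2,6,3,4]
At step 15: evicted page 1

Answer: 1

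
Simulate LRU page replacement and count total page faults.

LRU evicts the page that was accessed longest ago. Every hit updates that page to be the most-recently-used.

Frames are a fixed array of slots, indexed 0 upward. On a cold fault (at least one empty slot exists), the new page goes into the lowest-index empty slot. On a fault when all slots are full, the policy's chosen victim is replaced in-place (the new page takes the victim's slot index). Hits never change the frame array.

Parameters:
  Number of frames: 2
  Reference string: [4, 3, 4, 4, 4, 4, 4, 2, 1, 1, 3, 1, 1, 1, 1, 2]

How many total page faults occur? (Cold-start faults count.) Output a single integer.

Step 0: ref 4 → FAULT, frames=[4,-]
Step 1: ref 3 → FAULT, frames=[4,3]
Step 2: ref 4 → HIT, frames=[4,3]
Step 3: ref 4 → HIT, frames=[4,3]
Step 4: ref 4 → HIT, frames=[4,3]
Step 5: ref 4 → HIT, frames=[4,3]
Step 6: ref 4 → HIT, frames=[4,3]
Step 7: ref 2 → FAULT (evict 3), frames=[4,2]
Step 8: ref 1 → FAULT (evict 4), frames=[1,2]
Step 9: ref 1 → HIT, frames=[1,2]
Step 10: ref 3 → FAULT (evict 2), frames=[1,3]
Step 11: ref 1 → HIT, frames=[1,3]
Step 12: ref 1 → HIT, frames=[1,3]
Step 13: ref 1 → HIT, frames=[1,3]
Step 14: ref 1 → HIT, frames=[1,3]
Step 15: ref 2 → FAULT (evict 3), frames=[1,2]
Total faults: 6

Answer: 6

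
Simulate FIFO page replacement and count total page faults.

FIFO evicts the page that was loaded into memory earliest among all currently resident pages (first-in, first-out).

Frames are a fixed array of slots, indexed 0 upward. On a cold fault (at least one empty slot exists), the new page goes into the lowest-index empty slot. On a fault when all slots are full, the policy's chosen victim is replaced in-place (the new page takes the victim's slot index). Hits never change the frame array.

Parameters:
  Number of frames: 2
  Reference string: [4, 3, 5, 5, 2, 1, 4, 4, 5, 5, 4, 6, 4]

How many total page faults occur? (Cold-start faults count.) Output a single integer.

Answer: 9

Derivation:
Step 0: ref 4 → FAULT, frames=[4,-]
Step 1: ref 3 → FAULT, frames=[4,3]
Step 2: ref 5 → FAULT (evict 4), frames=[5,3]
Step 3: ref 5 → HIT, frames=[5,3]
Step 4: ref 2 → FAULT (evict 3), frames=[5,2]
Step 5: ref 1 → FAULT (evict 5), frames=[1,2]
Step 6: ref 4 → FAULT (evict 2), frames=[1,4]
Step 7: ref 4 → HIT, frames=[1,4]
Step 8: ref 5 → FAULT (evict 1), frames=[5,4]
Step 9: ref 5 → HIT, frames=[5,4]
Step 10: ref 4 → HIT, frames=[5,4]
Step 11: ref 6 → FAULT (evict 4), frames=[5,6]
Step 12: ref 4 → FAULT (evict 5), frames=[4,6]
Total faults: 9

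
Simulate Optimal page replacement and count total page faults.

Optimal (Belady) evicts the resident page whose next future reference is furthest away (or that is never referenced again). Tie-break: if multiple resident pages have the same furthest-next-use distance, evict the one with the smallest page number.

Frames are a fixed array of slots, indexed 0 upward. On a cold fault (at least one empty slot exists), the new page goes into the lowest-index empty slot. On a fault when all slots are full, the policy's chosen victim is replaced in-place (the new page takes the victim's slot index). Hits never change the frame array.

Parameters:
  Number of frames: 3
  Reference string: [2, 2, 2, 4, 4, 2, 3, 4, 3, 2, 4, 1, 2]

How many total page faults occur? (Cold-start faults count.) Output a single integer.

Answer: 4

Derivation:
Step 0: ref 2 → FAULT, frames=[2,-,-]
Step 1: ref 2 → HIT, frames=[2,-,-]
Step 2: ref 2 → HIT, frames=[2,-,-]
Step 3: ref 4 → FAULT, frames=[2,4,-]
Step 4: ref 4 → HIT, frames=[2,4,-]
Step 5: ref 2 → HIT, frames=[2,4,-]
Step 6: ref 3 → FAULT, frames=[2,4,3]
Step 7: ref 4 → HIT, frames=[2,4,3]
Step 8: ref 3 → HIT, frames=[2,4,3]
Step 9: ref 2 → HIT, frames=[2,4,3]
Step 10: ref 4 → HIT, frames=[2,4,3]
Step 11: ref 1 → FAULT (evict 3), frames=[2,4,1]
Step 12: ref 2 → HIT, frames=[2,4,1]
Total faults: 4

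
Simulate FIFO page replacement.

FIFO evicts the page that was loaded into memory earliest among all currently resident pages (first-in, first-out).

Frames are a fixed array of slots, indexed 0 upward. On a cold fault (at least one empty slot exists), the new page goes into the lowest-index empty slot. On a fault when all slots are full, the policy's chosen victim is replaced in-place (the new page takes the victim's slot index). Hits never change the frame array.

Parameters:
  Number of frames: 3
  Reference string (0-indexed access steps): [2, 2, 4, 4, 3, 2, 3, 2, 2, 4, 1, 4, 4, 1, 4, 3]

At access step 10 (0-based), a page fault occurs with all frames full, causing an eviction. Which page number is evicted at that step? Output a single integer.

Answer: 2

Derivation:
Step 0: ref 2 -> FAULT, frames=[2,-,-]
Step 1: ref 2 -> HIT, frames=[2,-,-]
Step 2: ref 4 -> FAULT, frames=[2,4,-]
Step 3: ref 4 -> HIT, frames=[2,4,-]
Step 4: ref 3 -> FAULT, frames=[2,4,3]
Step 5: ref 2 -> HIT, frames=[2,4,3]
Step 6: ref 3 -> HIT, frames=[2,4,3]
Step 7: ref 2 -> HIT, frames=[2,4,3]
Step 8: ref 2 -> HIT, frames=[2,4,3]
Step 9: ref 4 -> HIT, frames=[2,4,3]
Step 10: ref 1 -> FAULT, evict 2, frames=[1,4,3]
At step 10: evicted page 2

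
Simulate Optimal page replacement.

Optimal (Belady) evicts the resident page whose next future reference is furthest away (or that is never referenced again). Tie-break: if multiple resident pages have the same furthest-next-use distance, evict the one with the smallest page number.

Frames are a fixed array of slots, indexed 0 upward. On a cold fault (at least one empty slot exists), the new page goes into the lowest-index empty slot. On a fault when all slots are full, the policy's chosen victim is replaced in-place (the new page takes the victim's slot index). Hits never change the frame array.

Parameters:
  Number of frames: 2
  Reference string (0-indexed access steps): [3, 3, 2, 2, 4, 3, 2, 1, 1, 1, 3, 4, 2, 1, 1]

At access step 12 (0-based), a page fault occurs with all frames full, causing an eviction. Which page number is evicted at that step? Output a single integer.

Answer: 4

Derivation:
Step 0: ref 3 -> FAULT, frames=[3,-]
Step 1: ref 3 -> HIT, frames=[3,-]
Step 2: ref 2 -> FAULT, frames=[3,2]
Step 3: ref 2 -> HIT, frames=[3,2]
Step 4: ref 4 -> FAULT, evict 2, frames=[3,4]
Step 5: ref 3 -> HIT, frames=[3,4]
Step 6: ref 2 -> FAULT, evict 4, frames=[3,2]
Step 7: ref 1 -> FAULT, evict 2, frames=[3,1]
Step 8: ref 1 -> HIT, frames=[3,1]
Step 9: ref 1 -> HIT, frames=[3,1]
Step 10: ref 3 -> HIT, frames=[3,1]
Step 11: ref 4 -> FAULT, evict 3, frames=[4,1]
Step 12: ref 2 -> FAULT, evict 4, frames=[2,1]
At step 12: evicted page 4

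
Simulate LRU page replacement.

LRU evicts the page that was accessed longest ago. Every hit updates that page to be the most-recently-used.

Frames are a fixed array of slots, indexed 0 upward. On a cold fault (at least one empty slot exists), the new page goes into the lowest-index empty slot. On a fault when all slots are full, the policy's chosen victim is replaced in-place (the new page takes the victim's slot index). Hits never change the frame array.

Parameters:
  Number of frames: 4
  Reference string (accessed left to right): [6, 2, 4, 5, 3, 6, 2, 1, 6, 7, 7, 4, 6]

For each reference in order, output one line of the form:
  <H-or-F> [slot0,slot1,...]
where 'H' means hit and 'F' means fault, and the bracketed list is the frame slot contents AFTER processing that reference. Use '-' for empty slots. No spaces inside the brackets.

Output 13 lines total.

F [6,-,-,-]
F [6,2,-,-]
F [6,2,4,-]
F [6,2,4,5]
F [3,2,4,5]
F [3,6,4,5]
F [3,6,2,5]
F [3,6,2,1]
H [3,6,2,1]
F [7,6,2,1]
H [7,6,2,1]
F [7,6,4,1]
H [7,6,4,1]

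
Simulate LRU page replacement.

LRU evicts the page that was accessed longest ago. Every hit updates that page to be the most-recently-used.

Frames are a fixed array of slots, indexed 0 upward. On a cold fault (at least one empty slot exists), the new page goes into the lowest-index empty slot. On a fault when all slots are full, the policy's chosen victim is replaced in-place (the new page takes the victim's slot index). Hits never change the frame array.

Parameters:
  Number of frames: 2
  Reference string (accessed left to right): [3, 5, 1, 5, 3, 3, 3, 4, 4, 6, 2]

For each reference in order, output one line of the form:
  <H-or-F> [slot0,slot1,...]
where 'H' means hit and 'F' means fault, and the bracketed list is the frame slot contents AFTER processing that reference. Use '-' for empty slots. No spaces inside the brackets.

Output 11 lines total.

F [3,-]
F [3,5]
F [1,5]
H [1,5]
F [3,5]
H [3,5]
H [3,5]
F [3,4]
H [3,4]
F [6,4]
F [6,2]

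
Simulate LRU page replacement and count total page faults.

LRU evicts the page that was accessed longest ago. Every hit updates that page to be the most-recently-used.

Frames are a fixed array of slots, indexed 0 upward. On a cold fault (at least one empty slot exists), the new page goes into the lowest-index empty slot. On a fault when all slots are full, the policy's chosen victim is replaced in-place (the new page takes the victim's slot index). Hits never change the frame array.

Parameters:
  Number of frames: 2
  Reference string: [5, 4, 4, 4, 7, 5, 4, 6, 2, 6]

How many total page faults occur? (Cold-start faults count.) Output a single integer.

Answer: 7

Derivation:
Step 0: ref 5 → FAULT, frames=[5,-]
Step 1: ref 4 → FAULT, frames=[5,4]
Step 2: ref 4 → HIT, frames=[5,4]
Step 3: ref 4 → HIT, frames=[5,4]
Step 4: ref 7 → FAULT (evict 5), frames=[7,4]
Step 5: ref 5 → FAULT (evict 4), frames=[7,5]
Step 6: ref 4 → FAULT (evict 7), frames=[4,5]
Step 7: ref 6 → FAULT (evict 5), frames=[4,6]
Step 8: ref 2 → FAULT (evict 4), frames=[2,6]
Step 9: ref 6 → HIT, frames=[2,6]
Total faults: 7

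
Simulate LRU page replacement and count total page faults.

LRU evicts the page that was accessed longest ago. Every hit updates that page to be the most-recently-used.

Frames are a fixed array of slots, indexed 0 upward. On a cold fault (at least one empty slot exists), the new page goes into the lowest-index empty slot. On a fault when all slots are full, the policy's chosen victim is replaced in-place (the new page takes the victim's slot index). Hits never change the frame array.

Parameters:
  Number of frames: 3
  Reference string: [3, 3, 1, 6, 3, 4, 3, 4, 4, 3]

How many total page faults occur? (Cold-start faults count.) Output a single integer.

Answer: 4

Derivation:
Step 0: ref 3 → FAULT, frames=[3,-,-]
Step 1: ref 3 → HIT, frames=[3,-,-]
Step 2: ref 1 → FAULT, frames=[3,1,-]
Step 3: ref 6 → FAULT, frames=[3,1,6]
Step 4: ref 3 → HIT, frames=[3,1,6]
Step 5: ref 4 → FAULT (evict 1), frames=[3,4,6]
Step 6: ref 3 → HIT, frames=[3,4,6]
Step 7: ref 4 → HIT, frames=[3,4,6]
Step 8: ref 4 → HIT, frames=[3,4,6]
Step 9: ref 3 → HIT, frames=[3,4,6]
Total faults: 4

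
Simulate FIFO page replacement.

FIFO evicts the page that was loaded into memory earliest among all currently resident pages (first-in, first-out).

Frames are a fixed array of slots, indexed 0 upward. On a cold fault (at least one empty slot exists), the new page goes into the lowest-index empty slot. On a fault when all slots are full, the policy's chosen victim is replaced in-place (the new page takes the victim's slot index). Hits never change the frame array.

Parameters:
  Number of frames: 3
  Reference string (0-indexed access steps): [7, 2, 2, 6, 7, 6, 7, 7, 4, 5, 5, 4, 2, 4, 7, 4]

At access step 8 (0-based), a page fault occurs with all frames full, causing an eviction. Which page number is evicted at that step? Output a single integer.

Answer: 7

Derivation:
Step 0: ref 7 -> FAULT, frames=[7,-,-]
Step 1: ref 2 -> FAULT, frames=[7,2,-]
Step 2: ref 2 -> HIT, frames=[7,2,-]
Step 3: ref 6 -> FAULT, frames=[7,2,6]
Step 4: ref 7 -> HIT, frames=[7,2,6]
Step 5: ref 6 -> HIT, frames=[7,2,6]
Step 6: ref 7 -> HIT, frames=[7,2,6]
Step 7: ref 7 -> HIT, frames=[7,2,6]
Step 8: ref 4 -> FAULT, evict 7, frames=[4,2,6]
At step 8: evicted page 7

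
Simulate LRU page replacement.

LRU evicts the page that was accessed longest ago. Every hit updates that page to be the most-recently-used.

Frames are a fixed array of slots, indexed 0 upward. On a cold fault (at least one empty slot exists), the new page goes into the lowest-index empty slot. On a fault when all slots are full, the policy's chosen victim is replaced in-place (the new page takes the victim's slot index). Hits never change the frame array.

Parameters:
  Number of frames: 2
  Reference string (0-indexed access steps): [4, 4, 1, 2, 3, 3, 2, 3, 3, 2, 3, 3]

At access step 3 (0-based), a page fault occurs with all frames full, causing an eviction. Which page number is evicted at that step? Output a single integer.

Step 0: ref 4 -> FAULT, frames=[4,-]
Step 1: ref 4 -> HIT, frames=[4,-]
Step 2: ref 1 -> FAULT, frames=[4,1]
Step 3: ref 2 -> FAULT, evict 4, frames=[2,1]
At step 3: evicted page 4

Answer: 4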